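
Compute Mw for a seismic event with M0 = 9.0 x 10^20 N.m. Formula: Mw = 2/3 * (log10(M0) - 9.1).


log10(M0) = log10(9.0 x 10^20) = 20.9542
Mw = 2/3 * (20.9542 - 9.1)
= 2/3 * 11.8542
= 7.9

7.9


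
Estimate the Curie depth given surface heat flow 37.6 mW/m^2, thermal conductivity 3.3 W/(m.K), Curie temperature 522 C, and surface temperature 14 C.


T_Curie - T_surf = 522 - 14 = 508 C
Convert q to W/m^2: 37.6 mW/m^2 = 0.0376 W/m^2
d = 508 * 3.3 / 0.0376 = 44585.11 m

44585.11


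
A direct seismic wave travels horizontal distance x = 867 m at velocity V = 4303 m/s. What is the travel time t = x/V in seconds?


t = x / V
= 867 / 4303
= 0.2015 s

0.2015


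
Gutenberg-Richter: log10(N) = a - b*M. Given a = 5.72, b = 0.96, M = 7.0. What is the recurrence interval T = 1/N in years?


log10(N) = 5.72 - 0.96*7.0 = -1.0
N = 10^-1.0 = 0.1
T = 1/N = 1/0.1 = 10.0 years

10.0


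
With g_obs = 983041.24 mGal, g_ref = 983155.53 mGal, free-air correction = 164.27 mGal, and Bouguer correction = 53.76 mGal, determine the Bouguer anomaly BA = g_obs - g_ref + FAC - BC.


BA = g_obs - g_ref + FAC - BC
= 983041.24 - 983155.53 + 164.27 - 53.76
= -3.78 mGal

-3.78


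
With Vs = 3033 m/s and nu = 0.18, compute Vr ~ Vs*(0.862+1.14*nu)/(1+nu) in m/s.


Numerator factor = 0.862 + 1.14*0.18 = 1.0672
Denominator = 1 + 0.18 = 1.18
Vr = 3033 * 1.0672 / 1.18 = 2743.07 m/s

2743.07


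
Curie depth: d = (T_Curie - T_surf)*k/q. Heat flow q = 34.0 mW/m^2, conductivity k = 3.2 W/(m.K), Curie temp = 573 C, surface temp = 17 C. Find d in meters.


T_Curie - T_surf = 573 - 17 = 556 C
Convert q to W/m^2: 34.0 mW/m^2 = 0.034 W/m^2
d = 556 * 3.2 / 0.034 = 52329.41 m

52329.41


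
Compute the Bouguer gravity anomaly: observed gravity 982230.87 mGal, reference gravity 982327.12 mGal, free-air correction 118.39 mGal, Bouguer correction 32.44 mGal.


BA = g_obs - g_ref + FAC - BC
= 982230.87 - 982327.12 + 118.39 - 32.44
= -10.3 mGal

-10.3


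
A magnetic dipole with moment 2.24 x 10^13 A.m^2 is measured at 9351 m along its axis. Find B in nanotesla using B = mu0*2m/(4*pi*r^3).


m = 2.24 x 10^13 = 22400000000000 A.m^2
2m = 44800000000000 A.m^2
r^3 = 9351^3 = 817662670551
B = (4pi*10^-7) * 44800000000000 / (4*pi * 817662670551) * 1e9
= 56297340.352329 / 10275052155670.53 * 1e9
= 5479.0321 nT

5479.0321


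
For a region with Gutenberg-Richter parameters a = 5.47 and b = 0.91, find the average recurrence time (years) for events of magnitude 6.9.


log10(N) = 5.47 - 0.91*6.9 = -0.809
N = 10^-0.809 = 0.155239
T = 1/N = 1/0.155239 = 6.4417 years

6.4417


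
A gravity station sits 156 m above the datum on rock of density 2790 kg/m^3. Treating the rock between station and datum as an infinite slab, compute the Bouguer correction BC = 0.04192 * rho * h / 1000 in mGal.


BC = 0.04192 * rho * h / 1000
= 0.04192 * 2790 * 156 / 1000
= 18.2453 mGal

18.2453


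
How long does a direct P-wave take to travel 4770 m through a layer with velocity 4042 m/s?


t = x / V
= 4770 / 4042
= 1.1801 s

1.1801


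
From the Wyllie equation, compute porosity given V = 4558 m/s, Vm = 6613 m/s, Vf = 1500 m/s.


1/V - 1/Vm = 1/4558 - 1/6613 = 6.818e-05
1/Vf - 1/Vm = 1/1500 - 1/6613 = 0.00051545
phi = 6.818e-05 / 0.00051545 = 0.1323

0.1323


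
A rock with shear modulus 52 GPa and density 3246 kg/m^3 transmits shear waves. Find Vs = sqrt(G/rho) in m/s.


Convert G to Pa: G = 52e9 Pa
Compute G/rho = 52e9 / 3246 = 16019716.5742
Vs = sqrt(16019716.5742) = 4002.46 m/s

4002.46


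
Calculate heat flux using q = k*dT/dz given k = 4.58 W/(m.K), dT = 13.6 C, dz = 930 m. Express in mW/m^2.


q = k * dT / dz * 1000
= 4.58 * 13.6 / 930 * 1000
= 0.066976 * 1000
= 66.9763 mW/m^2

66.9763


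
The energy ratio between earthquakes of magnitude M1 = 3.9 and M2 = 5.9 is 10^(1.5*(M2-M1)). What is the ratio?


M2 - M1 = 5.9 - 3.9 = 2.0
1.5 * 2.0 = 3.0
ratio = 10^3.0 = 1000.0

1000.0


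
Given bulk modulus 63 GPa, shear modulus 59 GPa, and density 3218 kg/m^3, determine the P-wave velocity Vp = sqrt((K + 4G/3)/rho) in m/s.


First compute the effective modulus:
K + 4G/3 = 63e9 + 4*59e9/3 = 141666666666.67 Pa
Then divide by density:
141666666666.67 / 3218 = 44023202.8175 Pa/(kg/m^3)
Take the square root:
Vp = sqrt(44023202.8175) = 6635.0 m/s

6635.0


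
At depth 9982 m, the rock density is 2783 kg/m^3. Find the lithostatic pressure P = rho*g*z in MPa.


P = rho * g * z / 1e6
= 2783 * 9.81 * 9982 / 1e6
= 272520877.86 / 1e6
= 272.5209 MPa

272.5209


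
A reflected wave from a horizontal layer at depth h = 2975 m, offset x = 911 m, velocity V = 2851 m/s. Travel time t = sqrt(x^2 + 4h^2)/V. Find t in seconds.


x^2 + 4h^2 = 911^2 + 4*2975^2 = 829921 + 35402500 = 36232421
sqrt(36232421) = 6019.3373
t = 6019.3373 / 2851 = 2.1113 s

2.1113


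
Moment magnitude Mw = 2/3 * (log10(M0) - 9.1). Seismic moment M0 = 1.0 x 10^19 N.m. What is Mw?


log10(M0) = log10(1.0 x 10^19) = 19.0
Mw = 2/3 * (19.0 - 9.1)
= 2/3 * 9.9
= 6.6

6.6


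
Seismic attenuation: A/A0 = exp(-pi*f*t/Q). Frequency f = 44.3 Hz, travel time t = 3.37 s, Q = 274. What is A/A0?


pi*f*t/Q = pi*44.3*3.37/274 = 1.711721
A/A0 = exp(-1.711721) = 0.180555

0.180555


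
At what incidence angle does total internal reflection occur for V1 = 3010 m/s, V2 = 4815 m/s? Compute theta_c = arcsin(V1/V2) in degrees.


V1/V2 = 3010/4815 = 0.62513
theta_c = arcsin(0.62513) = 38.6917 degrees

38.6917


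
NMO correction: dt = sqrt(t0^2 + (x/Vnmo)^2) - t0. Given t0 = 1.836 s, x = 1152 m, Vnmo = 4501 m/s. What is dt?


x/Vnmo = 1152/4501 = 0.255943
(x/Vnmo)^2 = 0.065507
t0^2 = 3.370896
sqrt(3.370896 + 0.065507) = 1.853754
dt = 1.853754 - 1.836 = 0.017754

0.017754


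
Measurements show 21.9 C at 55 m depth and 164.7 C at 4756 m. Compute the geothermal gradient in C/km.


dT = 164.7 - 21.9 = 142.8 C
dz = 4756 - 55 = 4701 m
gradient = dT/dz * 1000 = 142.8/4701 * 1000 = 30.3765 C/km

30.3765


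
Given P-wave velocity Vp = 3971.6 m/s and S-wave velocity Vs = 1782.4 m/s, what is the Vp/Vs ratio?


Vp/Vs = 3971.6 / 1782.4
= 2.2282

2.2282


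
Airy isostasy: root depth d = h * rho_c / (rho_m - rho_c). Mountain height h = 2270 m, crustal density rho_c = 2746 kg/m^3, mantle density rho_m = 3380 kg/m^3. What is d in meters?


rho_m - rho_c = 3380 - 2746 = 634
d = 2270 * 2746 / 634
= 6233420 / 634
= 9831.89 m

9831.89


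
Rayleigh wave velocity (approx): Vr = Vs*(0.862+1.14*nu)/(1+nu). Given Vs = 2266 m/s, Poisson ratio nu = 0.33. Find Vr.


Numerator factor = 0.862 + 1.14*0.33 = 1.2382
Denominator = 1 + 0.33 = 1.33
Vr = 2266 * 1.2382 / 1.33 = 2109.59 m/s

2109.59


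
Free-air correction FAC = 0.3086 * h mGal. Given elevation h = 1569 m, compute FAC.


FAC = 0.3086 * h
= 0.3086 * 1569
= 484.1934 mGal

484.1934


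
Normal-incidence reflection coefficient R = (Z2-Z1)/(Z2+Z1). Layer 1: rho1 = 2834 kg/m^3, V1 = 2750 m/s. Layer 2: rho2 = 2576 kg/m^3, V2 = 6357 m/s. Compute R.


Z1 = 2834 * 2750 = 7793500
Z2 = 2576 * 6357 = 16375632
R = (16375632 - 7793500) / (16375632 + 7793500) = 8582132 / 24169132 = 0.3551

0.3551


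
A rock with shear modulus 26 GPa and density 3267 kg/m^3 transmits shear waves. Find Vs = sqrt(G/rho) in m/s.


Convert G to Pa: G = 26e9 Pa
Compute G/rho = 26e9 / 3267 = 7958371.5947
Vs = sqrt(7958371.5947) = 2821.06 m/s

2821.06


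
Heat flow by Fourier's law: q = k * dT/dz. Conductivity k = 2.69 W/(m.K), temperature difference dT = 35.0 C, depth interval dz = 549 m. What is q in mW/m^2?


q = k * dT / dz * 1000
= 2.69 * 35.0 / 549 * 1000
= 0.171494 * 1000
= 171.4936 mW/m^2

171.4936


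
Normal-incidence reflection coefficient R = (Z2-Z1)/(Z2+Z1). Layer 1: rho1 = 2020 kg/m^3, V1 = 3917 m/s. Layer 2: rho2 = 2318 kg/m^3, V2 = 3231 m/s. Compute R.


Z1 = 2020 * 3917 = 7912340
Z2 = 2318 * 3231 = 7489458
R = (7489458 - 7912340) / (7489458 + 7912340) = -422882 / 15401798 = -0.0275

-0.0275


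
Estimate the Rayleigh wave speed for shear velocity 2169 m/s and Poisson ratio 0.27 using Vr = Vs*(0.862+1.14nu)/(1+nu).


Numerator factor = 0.862 + 1.14*0.27 = 1.1698
Denominator = 1 + 0.27 = 1.27
Vr = 2169 * 1.1698 / 1.27 = 1997.87 m/s

1997.87


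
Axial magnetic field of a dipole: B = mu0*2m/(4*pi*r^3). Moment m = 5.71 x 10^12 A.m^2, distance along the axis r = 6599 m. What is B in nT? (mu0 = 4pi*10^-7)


m = 5.71 x 10^12 = 5710000000000 A.m^2
2m = 11420000000000 A.m^2
r^3 = 6599^3 = 287365339799
B = (4pi*10^-7) * 11420000000000 / (4*pi * 287365339799) * 1e9
= 14350795.241598 / 3611139361635.49 * 1e9
= 3974.0353 nT

3974.0353


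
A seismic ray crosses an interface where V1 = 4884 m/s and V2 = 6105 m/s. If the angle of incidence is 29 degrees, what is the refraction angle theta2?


sin(theta1) = sin(29 deg) = 0.48481
sin(theta2) = V2/V1 * sin(theta1) = 6105/4884 * 0.48481 = 0.606012
theta2 = arcsin(0.606012) = 37.3017 degrees

37.3017


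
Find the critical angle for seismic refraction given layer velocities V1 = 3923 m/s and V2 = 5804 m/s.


V1/V2 = 3923/5804 = 0.675913
theta_c = arcsin(0.675913) = 42.5251 degrees

42.5251


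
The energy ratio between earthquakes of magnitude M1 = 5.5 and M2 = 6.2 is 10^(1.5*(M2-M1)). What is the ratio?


M2 - M1 = 6.2 - 5.5 = 0.7
1.5 * 0.7 = 1.05
ratio = 10^1.05 = 11.22

11.22


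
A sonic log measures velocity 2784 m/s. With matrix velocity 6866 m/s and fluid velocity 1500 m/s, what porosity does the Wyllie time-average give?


1/V - 1/Vm = 1/2784 - 1/6866 = 0.00021355
1/Vf - 1/Vm = 1/1500 - 1/6866 = 0.00052102
phi = 0.00021355 / 0.00052102 = 0.4099

0.4099


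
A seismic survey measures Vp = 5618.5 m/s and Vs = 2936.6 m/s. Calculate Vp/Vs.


Vp/Vs = 5618.5 / 2936.6
= 1.9133

1.9133


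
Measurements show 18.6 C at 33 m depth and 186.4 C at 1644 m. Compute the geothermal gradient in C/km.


dT = 186.4 - 18.6 = 167.8 C
dz = 1644 - 33 = 1611 m
gradient = dT/dz * 1000 = 167.8/1611 * 1000 = 104.1589 C/km

104.1589


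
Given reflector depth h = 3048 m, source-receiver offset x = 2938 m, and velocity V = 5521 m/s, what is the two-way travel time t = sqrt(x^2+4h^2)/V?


x^2 + 4h^2 = 2938^2 + 4*3048^2 = 8631844 + 37161216 = 45793060
sqrt(45793060) = 6767.057
t = 6767.057 / 5521 = 1.2257 s

1.2257


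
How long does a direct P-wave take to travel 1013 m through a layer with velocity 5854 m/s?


t = x / V
= 1013 / 5854
= 0.173 s

0.173


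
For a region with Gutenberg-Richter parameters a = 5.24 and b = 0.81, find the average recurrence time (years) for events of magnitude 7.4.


log10(N) = 5.24 - 0.81*7.4 = -0.754
N = 10^-0.754 = 0.176198
T = 1/N = 1/0.176198 = 5.6754 years

5.6754


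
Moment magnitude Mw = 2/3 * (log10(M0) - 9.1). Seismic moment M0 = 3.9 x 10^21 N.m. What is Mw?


log10(M0) = log10(3.9 x 10^21) = 21.5911
Mw = 2/3 * (21.5911 - 9.1)
= 2/3 * 12.4911
= 8.33

8.33


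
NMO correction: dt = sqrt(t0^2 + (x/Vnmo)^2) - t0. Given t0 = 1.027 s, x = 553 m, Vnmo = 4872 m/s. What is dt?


x/Vnmo = 553/4872 = 0.113506
(x/Vnmo)^2 = 0.012884
t0^2 = 1.054729
sqrt(1.054729 + 0.012884) = 1.033253
dt = 1.033253 - 1.027 = 0.006253

0.006253


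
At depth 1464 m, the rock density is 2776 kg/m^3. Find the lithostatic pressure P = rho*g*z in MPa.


P = rho * g * z / 1e6
= 2776 * 9.81 * 1464 / 1e6
= 39868467.84 / 1e6
= 39.8685 MPa

39.8685


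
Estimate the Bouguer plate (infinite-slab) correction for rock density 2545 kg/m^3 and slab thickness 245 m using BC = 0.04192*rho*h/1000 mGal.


BC = 0.04192 * rho * h / 1000
= 0.04192 * 2545 * 245 / 1000
= 26.1382 mGal

26.1382


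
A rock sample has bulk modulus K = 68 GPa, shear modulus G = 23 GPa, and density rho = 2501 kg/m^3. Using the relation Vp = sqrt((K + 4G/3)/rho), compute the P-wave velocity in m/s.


First compute the effective modulus:
K + 4G/3 = 68e9 + 4*23e9/3 = 98666666666.67 Pa
Then divide by density:
98666666666.67 / 2501 = 39450886.3121 Pa/(kg/m^3)
Take the square root:
Vp = sqrt(39450886.3121) = 6280.99 m/s

6280.99


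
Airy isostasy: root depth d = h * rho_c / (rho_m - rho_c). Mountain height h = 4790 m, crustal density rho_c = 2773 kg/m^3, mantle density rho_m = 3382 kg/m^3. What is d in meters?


rho_m - rho_c = 3382 - 2773 = 609
d = 4790 * 2773 / 609
= 13282670 / 609
= 21810.62 m

21810.62


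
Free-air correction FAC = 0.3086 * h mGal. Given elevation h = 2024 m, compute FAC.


FAC = 0.3086 * h
= 0.3086 * 2024
= 624.6064 mGal

624.6064


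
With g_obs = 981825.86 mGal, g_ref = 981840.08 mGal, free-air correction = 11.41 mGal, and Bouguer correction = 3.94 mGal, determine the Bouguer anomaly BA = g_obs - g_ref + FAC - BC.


BA = g_obs - g_ref + FAC - BC
= 981825.86 - 981840.08 + 11.41 - 3.94
= -6.75 mGal

-6.75


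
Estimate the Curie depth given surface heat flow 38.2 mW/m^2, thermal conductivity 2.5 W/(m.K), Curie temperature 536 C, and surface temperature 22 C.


T_Curie - T_surf = 536 - 22 = 514 C
Convert q to W/m^2: 38.2 mW/m^2 = 0.0382 W/m^2
d = 514 * 2.5 / 0.0382 = 33638.74 m

33638.74


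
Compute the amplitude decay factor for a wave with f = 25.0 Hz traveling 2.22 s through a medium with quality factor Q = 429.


pi*f*t/Q = pi*25.0*2.22/429 = 0.40643
A/A0 = exp(-0.40643) = 0.666024

0.666024


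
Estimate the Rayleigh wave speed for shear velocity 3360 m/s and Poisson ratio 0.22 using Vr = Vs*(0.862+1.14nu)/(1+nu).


Numerator factor = 0.862 + 1.14*0.22 = 1.1128
Denominator = 1 + 0.22 = 1.22
Vr = 3360 * 1.1128 / 1.22 = 3064.76 m/s

3064.76


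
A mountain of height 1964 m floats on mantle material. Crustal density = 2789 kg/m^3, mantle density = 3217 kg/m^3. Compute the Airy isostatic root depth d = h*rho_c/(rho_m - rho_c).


rho_m - rho_c = 3217 - 2789 = 428
d = 1964 * 2789 / 428
= 5477596 / 428
= 12798.12 m

12798.12


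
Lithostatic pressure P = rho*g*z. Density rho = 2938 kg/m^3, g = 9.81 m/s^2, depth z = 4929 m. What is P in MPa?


P = rho * g * z / 1e6
= 2938 * 9.81 * 4929 / 1e6
= 142062553.62 / 1e6
= 142.0626 MPa

142.0626


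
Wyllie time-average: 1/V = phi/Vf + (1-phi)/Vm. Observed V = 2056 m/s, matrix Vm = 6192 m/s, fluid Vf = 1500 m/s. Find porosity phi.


1/V - 1/Vm = 1/2056 - 1/6192 = 0.00032488
1/Vf - 1/Vm = 1/1500 - 1/6192 = 0.00050517
phi = 0.00032488 / 0.00050517 = 0.6431

0.6431


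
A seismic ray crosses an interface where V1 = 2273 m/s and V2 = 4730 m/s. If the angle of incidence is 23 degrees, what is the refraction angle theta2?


sin(theta1) = sin(23 deg) = 0.390731
sin(theta2) = V2/V1 * sin(theta1) = 4730/2273 * 0.390731 = 0.813092
theta2 = arcsin(0.813092) = 54.3991 degrees

54.3991


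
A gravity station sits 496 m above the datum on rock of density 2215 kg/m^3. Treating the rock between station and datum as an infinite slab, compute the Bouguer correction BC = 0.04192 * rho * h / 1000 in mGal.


BC = 0.04192 * rho * h / 1000
= 0.04192 * 2215 * 496 / 1000
= 46.055 mGal

46.055


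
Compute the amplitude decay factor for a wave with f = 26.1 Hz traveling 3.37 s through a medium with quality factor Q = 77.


pi*f*t/Q = pi*26.1*3.37/77 = 3.588637
A/A0 = exp(-3.588637) = 0.027636

0.027636


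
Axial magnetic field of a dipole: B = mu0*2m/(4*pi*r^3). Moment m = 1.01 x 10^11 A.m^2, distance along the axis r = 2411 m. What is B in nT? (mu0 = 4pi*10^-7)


m = 1.01 x 10^11 = 101000000000 A.m^2
2m = 202000000000 A.m^2
r^3 = 2411^3 = 14014952531
B = (4pi*10^-7) * 202000000000 / (4*pi * 14014952531) * 1e9
= 253840.68641 / 176117087647.2 * 1e9
= 1441.3178 nT

1441.3178


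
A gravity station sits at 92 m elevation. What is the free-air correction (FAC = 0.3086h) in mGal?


FAC = 0.3086 * h
= 0.3086 * 92
= 28.3912 mGal

28.3912


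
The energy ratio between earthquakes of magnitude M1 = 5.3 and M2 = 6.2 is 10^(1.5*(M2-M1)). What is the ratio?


M2 - M1 = 6.2 - 5.3 = 0.9
1.5 * 0.9 = 1.35
ratio = 10^1.35 = 22.39

22.39


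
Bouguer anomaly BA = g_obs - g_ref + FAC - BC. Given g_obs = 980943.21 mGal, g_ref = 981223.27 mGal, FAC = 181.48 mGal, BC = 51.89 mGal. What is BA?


BA = g_obs - g_ref + FAC - BC
= 980943.21 - 981223.27 + 181.48 - 51.89
= -150.47 mGal

-150.47


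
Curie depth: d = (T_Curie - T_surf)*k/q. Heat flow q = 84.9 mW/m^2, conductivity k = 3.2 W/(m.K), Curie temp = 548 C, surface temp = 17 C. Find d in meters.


T_Curie - T_surf = 548 - 17 = 531 C
Convert q to W/m^2: 84.9 mW/m^2 = 0.0849 W/m^2
d = 531 * 3.2 / 0.0849 = 20014.13 m

20014.13


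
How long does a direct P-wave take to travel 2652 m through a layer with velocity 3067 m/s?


t = x / V
= 2652 / 3067
= 0.8647 s

0.8647


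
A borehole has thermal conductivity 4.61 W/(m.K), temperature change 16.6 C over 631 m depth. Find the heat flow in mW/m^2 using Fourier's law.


q = k * dT / dz * 1000
= 4.61 * 16.6 / 631 * 1000
= 0.121277 * 1000
= 121.2773 mW/m^2

121.2773


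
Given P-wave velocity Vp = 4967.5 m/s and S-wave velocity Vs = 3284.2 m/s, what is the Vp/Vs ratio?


Vp/Vs = 4967.5 / 3284.2
= 1.5125

1.5125


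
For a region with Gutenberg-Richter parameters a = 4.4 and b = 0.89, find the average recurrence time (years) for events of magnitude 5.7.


log10(N) = 4.4 - 0.89*5.7 = -0.673
N = 10^-0.673 = 0.212324
T = 1/N = 1/0.212324 = 4.7098 years

4.7098


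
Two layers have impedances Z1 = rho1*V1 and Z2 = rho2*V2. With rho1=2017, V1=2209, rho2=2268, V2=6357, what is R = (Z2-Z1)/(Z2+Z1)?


Z1 = 2017 * 2209 = 4455553
Z2 = 2268 * 6357 = 14417676
R = (14417676 - 4455553) / (14417676 + 4455553) = 9962123 / 18873229 = 0.5278

0.5278


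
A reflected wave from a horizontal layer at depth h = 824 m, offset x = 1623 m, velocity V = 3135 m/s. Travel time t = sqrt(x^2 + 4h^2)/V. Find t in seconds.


x^2 + 4h^2 = 1623^2 + 4*824^2 = 2634129 + 2715904 = 5350033
sqrt(5350033) = 2313.0138
t = 2313.0138 / 3135 = 0.7378 s

0.7378


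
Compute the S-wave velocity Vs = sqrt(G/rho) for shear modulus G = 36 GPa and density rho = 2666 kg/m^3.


Convert G to Pa: G = 36e9 Pa
Compute G/rho = 36e9 / 2666 = 13503375.844
Vs = sqrt(13503375.844) = 3674.69 m/s

3674.69


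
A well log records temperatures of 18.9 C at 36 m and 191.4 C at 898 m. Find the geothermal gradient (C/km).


dT = 191.4 - 18.9 = 172.5 C
dz = 898 - 36 = 862 m
gradient = dT/dz * 1000 = 172.5/862 * 1000 = 200.116 C/km

200.116


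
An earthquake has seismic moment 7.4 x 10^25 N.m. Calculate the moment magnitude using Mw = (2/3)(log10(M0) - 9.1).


log10(M0) = log10(7.4 x 10^25) = 25.8692
Mw = 2/3 * (25.8692 - 9.1)
= 2/3 * 16.7692
= 11.18

11.18


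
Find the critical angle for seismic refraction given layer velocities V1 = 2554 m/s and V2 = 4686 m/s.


V1/V2 = 2554/4686 = 0.545028
theta_c = arcsin(0.545028) = 33.0266 degrees

33.0266


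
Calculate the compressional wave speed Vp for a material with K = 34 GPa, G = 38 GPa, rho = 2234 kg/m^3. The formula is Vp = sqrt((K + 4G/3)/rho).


First compute the effective modulus:
K + 4G/3 = 34e9 + 4*38e9/3 = 84666666666.67 Pa
Then divide by density:
84666666666.67 / 2234 = 37899134.5867 Pa/(kg/m^3)
Take the square root:
Vp = sqrt(37899134.5867) = 6156.23 m/s

6156.23


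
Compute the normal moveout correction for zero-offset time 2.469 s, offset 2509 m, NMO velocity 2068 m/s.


x/Vnmo = 2509/2068 = 1.21325
(x/Vnmo)^2 = 1.471974
t0^2 = 6.095961
sqrt(6.095961 + 1.471974) = 2.750988
dt = 2.750988 - 2.469 = 0.281988

0.281988


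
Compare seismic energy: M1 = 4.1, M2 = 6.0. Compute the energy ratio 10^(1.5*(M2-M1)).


M2 - M1 = 6.0 - 4.1 = 1.9
1.5 * 1.9 = 2.85
ratio = 10^2.85 = 707.95

707.95


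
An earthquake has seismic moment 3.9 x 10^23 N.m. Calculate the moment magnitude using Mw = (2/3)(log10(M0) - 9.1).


log10(M0) = log10(3.9 x 10^23) = 23.5911
Mw = 2/3 * (23.5911 - 9.1)
= 2/3 * 14.4911
= 9.66

9.66


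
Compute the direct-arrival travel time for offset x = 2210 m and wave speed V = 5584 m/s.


t = x / V
= 2210 / 5584
= 0.3958 s

0.3958


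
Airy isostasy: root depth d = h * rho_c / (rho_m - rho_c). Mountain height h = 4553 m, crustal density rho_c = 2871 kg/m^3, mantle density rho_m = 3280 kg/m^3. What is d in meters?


rho_m - rho_c = 3280 - 2871 = 409
d = 4553 * 2871 / 409
= 13071663 / 409
= 31960.06 m

31960.06


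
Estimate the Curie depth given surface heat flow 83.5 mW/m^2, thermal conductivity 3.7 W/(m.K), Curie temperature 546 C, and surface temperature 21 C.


T_Curie - T_surf = 546 - 21 = 525 C
Convert q to W/m^2: 83.5 mW/m^2 = 0.0835 W/m^2
d = 525 * 3.7 / 0.0835 = 23263.47 m

23263.47


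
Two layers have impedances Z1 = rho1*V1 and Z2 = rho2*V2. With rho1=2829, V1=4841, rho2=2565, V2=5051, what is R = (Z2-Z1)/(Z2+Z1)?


Z1 = 2829 * 4841 = 13695189
Z2 = 2565 * 5051 = 12955815
R = (12955815 - 13695189) / (12955815 + 13695189) = -739374 / 26651004 = -0.0277

-0.0277


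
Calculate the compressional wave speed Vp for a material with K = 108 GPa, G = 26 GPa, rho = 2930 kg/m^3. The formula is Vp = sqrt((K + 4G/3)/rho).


First compute the effective modulus:
K + 4G/3 = 108e9 + 4*26e9/3 = 142666666666.67 Pa
Then divide by density:
142666666666.67 / 2930 = 48691695.1081 Pa/(kg/m^3)
Take the square root:
Vp = sqrt(48691695.1081) = 6977.94 m/s

6977.94


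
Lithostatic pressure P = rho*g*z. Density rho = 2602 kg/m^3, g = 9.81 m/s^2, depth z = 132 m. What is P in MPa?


P = rho * g * z / 1e6
= 2602 * 9.81 * 132 / 1e6
= 3369381.84 / 1e6
= 3.3694 MPa

3.3694


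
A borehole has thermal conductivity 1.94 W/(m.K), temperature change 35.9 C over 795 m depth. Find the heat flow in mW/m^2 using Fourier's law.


q = k * dT / dz * 1000
= 1.94 * 35.9 / 795 * 1000
= 0.087605 * 1000
= 87.605 mW/m^2

87.605


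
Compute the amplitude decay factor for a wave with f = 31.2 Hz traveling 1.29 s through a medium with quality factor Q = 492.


pi*f*t/Q = pi*31.2*1.29/492 = 0.256998
A/A0 = exp(-0.256998) = 0.77337

0.77337


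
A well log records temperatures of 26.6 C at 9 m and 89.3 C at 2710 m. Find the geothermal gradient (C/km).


dT = 89.3 - 26.6 = 62.7 C
dz = 2710 - 9 = 2701 m
gradient = dT/dz * 1000 = 62.7/2701 * 1000 = 23.2136 C/km

23.2136


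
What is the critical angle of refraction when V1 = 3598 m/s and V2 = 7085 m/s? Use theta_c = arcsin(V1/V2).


V1/V2 = 3598/7085 = 0.507833
theta_c = arcsin(0.507833) = 30.5196 degrees

30.5196


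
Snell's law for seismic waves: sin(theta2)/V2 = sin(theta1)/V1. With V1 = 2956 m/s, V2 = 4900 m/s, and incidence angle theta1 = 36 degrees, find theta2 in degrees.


sin(theta1) = sin(36 deg) = 0.587785
sin(theta2) = V2/V1 * sin(theta1) = 4900/2956 * 0.587785 = 0.97434
theta2 = arcsin(0.97434) = 76.9922 degrees

76.9922


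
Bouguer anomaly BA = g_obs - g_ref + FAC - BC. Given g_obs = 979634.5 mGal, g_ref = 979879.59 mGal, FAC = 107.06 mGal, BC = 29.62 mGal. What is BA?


BA = g_obs - g_ref + FAC - BC
= 979634.5 - 979879.59 + 107.06 - 29.62
= -167.65 mGal

-167.65


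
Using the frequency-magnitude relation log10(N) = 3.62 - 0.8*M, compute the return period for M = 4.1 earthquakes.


log10(N) = 3.62 - 0.8*4.1 = 0.34
N = 10^0.34 = 2.187762
T = 1/N = 1/2.187762 = 0.4571 years

0.4571


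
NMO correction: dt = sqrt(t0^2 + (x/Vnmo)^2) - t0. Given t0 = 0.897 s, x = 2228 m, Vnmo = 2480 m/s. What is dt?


x/Vnmo = 2228/2480 = 0.898387
(x/Vnmo)^2 = 0.807099
t0^2 = 0.804609
sqrt(0.804609 + 0.807099) = 1.269531
dt = 1.269531 - 0.897 = 0.372531

0.372531


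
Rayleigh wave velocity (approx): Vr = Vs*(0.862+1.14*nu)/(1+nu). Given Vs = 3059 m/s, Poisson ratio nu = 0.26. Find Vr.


Numerator factor = 0.862 + 1.14*0.26 = 1.1584
Denominator = 1 + 0.26 = 1.26
Vr = 3059 * 1.1584 / 1.26 = 2812.34 m/s

2812.34


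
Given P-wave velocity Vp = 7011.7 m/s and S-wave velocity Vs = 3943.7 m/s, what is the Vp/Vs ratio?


Vp/Vs = 7011.7 / 3943.7
= 1.7779

1.7779


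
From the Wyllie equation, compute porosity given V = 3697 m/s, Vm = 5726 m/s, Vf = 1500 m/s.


1/V - 1/Vm = 1/3697 - 1/5726 = 9.585e-05
1/Vf - 1/Vm = 1/1500 - 1/5726 = 0.00049202
phi = 9.585e-05 / 0.00049202 = 0.1948

0.1948


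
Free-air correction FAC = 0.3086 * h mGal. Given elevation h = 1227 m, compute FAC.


FAC = 0.3086 * h
= 0.3086 * 1227
= 378.6522 mGal

378.6522


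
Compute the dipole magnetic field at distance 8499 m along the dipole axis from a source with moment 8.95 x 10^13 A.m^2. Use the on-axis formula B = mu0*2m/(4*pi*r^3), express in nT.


m = 8.95 x 10^13 = 89500000000000 A.m^2
2m = 179000000000000 A.m^2
r^3 = 8499^3 = 613908275499
B = (4pi*10^-7) * 179000000000000 / (4*pi * 613908275499) * 1e9
= 224938033.997029 / 7714598913142.55 * 1e9
= 29157.4502 nT

29157.4502


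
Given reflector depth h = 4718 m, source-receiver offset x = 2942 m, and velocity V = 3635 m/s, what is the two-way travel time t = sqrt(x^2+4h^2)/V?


x^2 + 4h^2 = 2942^2 + 4*4718^2 = 8655364 + 89038096 = 97693460
sqrt(97693460) = 9884.0002
t = 9884.0002 / 3635 = 2.7191 s

2.7191


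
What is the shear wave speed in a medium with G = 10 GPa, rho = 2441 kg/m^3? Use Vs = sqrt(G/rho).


Convert G to Pa: G = 10e9 Pa
Compute G/rho = 10e9 / 2441 = 4096681.6878
Vs = sqrt(4096681.6878) = 2024.03 m/s

2024.03


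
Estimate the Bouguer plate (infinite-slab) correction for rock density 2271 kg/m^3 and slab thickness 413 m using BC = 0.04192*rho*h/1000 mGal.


BC = 0.04192 * rho * h / 1000
= 0.04192 * 2271 * 413 / 1000
= 39.3177 mGal

39.3177


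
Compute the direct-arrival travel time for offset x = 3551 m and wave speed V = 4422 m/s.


t = x / V
= 3551 / 4422
= 0.803 s

0.803


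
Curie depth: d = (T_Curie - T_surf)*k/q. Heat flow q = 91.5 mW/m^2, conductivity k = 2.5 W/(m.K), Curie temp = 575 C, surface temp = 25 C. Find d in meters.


T_Curie - T_surf = 575 - 25 = 550 C
Convert q to W/m^2: 91.5 mW/m^2 = 0.0915 W/m^2
d = 550 * 2.5 / 0.0915 = 15027.32 m

15027.32


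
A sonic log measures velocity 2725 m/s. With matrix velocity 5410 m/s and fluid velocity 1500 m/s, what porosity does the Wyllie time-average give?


1/V - 1/Vm = 1/2725 - 1/5410 = 0.00018213
1/Vf - 1/Vm = 1/1500 - 1/5410 = 0.00048182
phi = 0.00018213 / 0.00048182 = 0.378

0.378


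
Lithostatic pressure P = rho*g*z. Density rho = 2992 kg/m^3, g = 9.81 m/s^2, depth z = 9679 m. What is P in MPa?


P = rho * g * z / 1e6
= 2992 * 9.81 * 9679 / 1e6
= 284093362.08 / 1e6
= 284.0934 MPa

284.0934


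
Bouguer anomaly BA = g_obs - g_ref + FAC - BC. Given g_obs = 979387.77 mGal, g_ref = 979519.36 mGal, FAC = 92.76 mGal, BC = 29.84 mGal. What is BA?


BA = g_obs - g_ref + FAC - BC
= 979387.77 - 979519.36 + 92.76 - 29.84
= -68.67 mGal

-68.67


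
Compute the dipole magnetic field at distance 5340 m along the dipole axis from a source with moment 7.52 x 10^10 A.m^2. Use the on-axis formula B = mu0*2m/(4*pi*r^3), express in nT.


m = 7.52 x 10^10 = 75200000000 A.m^2
2m = 150400000000 A.m^2
r^3 = 5340^3 = 152273304000
B = (4pi*10^-7) * 150400000000 / (4*pi * 152273304000) * 1e9
= 188998.21404 / 1913522772736.98 * 1e9
= 98.7698 nT

98.7698


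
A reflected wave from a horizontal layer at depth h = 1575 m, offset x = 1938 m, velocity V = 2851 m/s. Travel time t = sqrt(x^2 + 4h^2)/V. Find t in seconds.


x^2 + 4h^2 = 1938^2 + 4*1575^2 = 3755844 + 9922500 = 13678344
sqrt(13678344) = 3698.4245
t = 3698.4245 / 2851 = 1.2972 s

1.2972


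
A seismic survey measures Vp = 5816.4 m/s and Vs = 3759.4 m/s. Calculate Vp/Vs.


Vp/Vs = 5816.4 / 3759.4
= 1.5472

1.5472


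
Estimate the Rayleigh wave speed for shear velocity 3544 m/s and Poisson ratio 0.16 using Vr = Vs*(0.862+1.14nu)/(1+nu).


Numerator factor = 0.862 + 1.14*0.16 = 1.0444
Denominator = 1 + 0.16 = 1.16
Vr = 3544 * 1.0444 / 1.16 = 3190.82 m/s

3190.82


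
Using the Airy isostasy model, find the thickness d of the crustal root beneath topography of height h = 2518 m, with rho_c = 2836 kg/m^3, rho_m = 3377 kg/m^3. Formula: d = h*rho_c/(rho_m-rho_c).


rho_m - rho_c = 3377 - 2836 = 541
d = 2518 * 2836 / 541
= 7141048 / 541
= 13199.72 m

13199.72


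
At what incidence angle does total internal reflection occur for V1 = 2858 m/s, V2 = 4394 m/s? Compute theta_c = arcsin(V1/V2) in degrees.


V1/V2 = 2858/4394 = 0.650432
theta_c = arcsin(0.650432) = 40.5742 degrees

40.5742


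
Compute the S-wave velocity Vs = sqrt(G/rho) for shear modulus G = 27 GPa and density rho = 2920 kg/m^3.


Convert G to Pa: G = 27e9 Pa
Compute G/rho = 27e9 / 2920 = 9246575.3425
Vs = sqrt(9246575.3425) = 3040.82 m/s

3040.82


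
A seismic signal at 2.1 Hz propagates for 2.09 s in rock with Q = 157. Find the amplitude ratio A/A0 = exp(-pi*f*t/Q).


pi*f*t/Q = pi*2.1*2.09/157 = 0.087825
A/A0 = exp(-0.087825) = 0.915922

0.915922


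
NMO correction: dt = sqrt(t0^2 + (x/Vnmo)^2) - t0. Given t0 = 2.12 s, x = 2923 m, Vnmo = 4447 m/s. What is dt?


x/Vnmo = 2923/4447 = 0.657297
(x/Vnmo)^2 = 0.432039
t0^2 = 4.4944
sqrt(4.4944 + 0.432039) = 2.219558
dt = 2.219558 - 2.12 = 0.099558

0.099558


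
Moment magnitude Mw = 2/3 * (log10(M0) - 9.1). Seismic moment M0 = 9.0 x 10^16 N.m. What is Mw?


log10(M0) = log10(9.0 x 10^16) = 16.9542
Mw = 2/3 * (16.9542 - 9.1)
= 2/3 * 7.8542
= 5.24

5.24


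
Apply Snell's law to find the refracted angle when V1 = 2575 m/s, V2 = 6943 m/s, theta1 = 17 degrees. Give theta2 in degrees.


sin(theta1) = sin(17 deg) = 0.292372
sin(theta2) = V2/V1 * sin(theta1) = 6943/2575 * 0.292372 = 0.788325
theta2 = arcsin(0.788325) = 52.0292 degrees

52.0292


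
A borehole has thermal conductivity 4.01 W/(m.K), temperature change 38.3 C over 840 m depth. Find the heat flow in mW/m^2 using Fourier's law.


q = k * dT / dz * 1000
= 4.01 * 38.3 / 840 * 1000
= 0.182837 * 1000
= 182.8369 mW/m^2

182.8369


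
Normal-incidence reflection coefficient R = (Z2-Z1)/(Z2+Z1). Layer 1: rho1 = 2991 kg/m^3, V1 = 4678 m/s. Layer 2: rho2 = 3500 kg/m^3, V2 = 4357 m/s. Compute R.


Z1 = 2991 * 4678 = 13991898
Z2 = 3500 * 4357 = 15249500
R = (15249500 - 13991898) / (15249500 + 13991898) = 1257602 / 29241398 = 0.043

0.043


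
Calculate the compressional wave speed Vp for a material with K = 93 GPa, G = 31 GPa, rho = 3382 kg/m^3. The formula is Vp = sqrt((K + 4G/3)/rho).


First compute the effective modulus:
K + 4G/3 = 93e9 + 4*31e9/3 = 134333333333.33 Pa
Then divide by density:
134333333333.33 / 3382 = 39720086.7337 Pa/(kg/m^3)
Take the square root:
Vp = sqrt(39720086.7337) = 6302.39 m/s

6302.39


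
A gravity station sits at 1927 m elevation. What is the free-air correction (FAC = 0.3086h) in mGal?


FAC = 0.3086 * h
= 0.3086 * 1927
= 594.6722 mGal

594.6722


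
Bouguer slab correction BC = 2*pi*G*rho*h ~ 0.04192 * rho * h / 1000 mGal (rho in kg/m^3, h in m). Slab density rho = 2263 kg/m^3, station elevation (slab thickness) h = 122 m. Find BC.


BC = 0.04192 * rho * h / 1000
= 0.04192 * 2263 * 122 / 1000
= 11.5735 mGal

11.5735


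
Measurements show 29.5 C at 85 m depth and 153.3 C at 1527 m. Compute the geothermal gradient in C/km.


dT = 153.3 - 29.5 = 123.8 C
dz = 1527 - 85 = 1442 m
gradient = dT/dz * 1000 = 123.8/1442 * 1000 = 85.853 C/km

85.853


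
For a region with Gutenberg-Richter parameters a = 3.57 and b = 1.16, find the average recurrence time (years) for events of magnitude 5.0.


log10(N) = 3.57 - 1.16*5.0 = -2.23
N = 10^-2.23 = 0.005888
T = 1/N = 1/0.005888 = 169.8244 years

169.8244


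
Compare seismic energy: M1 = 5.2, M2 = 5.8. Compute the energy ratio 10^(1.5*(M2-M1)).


M2 - M1 = 5.8 - 5.2 = 0.6
1.5 * 0.6 = 0.9
ratio = 10^0.9 = 7.94

7.94


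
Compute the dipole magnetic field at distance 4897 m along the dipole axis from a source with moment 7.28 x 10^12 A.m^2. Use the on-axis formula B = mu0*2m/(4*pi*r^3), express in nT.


m = 7.28 x 10^12 = 7280000000000 A.m^2
2m = 14560000000000 A.m^2
r^3 = 4897^3 = 117433042273
B = (4pi*10^-7) * 14560000000000 / (4*pi * 117433042273) * 1e9
= 18296635.614507 / 1475707131574.23 * 1e9
= 12398.5547 nT

12398.5547


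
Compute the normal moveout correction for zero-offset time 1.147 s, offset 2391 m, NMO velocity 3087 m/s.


x/Vnmo = 2391/3087 = 0.774538
(x/Vnmo)^2 = 0.59991
t0^2 = 1.315609
sqrt(1.315609 + 0.59991) = 1.384023
dt = 1.384023 - 1.147 = 0.237023

0.237023


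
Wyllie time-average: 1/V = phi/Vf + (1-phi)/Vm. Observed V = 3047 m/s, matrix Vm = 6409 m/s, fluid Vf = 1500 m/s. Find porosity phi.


1/V - 1/Vm = 1/3047 - 1/6409 = 0.00017216
1/Vf - 1/Vm = 1/1500 - 1/6409 = 0.00051064
phi = 0.00017216 / 0.00051064 = 0.3372

0.3372


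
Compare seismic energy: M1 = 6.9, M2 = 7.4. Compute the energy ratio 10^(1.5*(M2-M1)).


M2 - M1 = 7.4 - 6.9 = 0.5
1.5 * 0.5 = 0.75
ratio = 10^0.75 = 5.62

5.62


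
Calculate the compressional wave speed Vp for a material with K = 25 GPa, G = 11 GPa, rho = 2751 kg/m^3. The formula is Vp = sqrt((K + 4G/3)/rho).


First compute the effective modulus:
K + 4G/3 = 25e9 + 4*11e9/3 = 39666666666.67 Pa
Then divide by density:
39666666666.67 / 2751 = 14418999.1518 Pa/(kg/m^3)
Take the square root:
Vp = sqrt(14418999.1518) = 3797.24 m/s

3797.24


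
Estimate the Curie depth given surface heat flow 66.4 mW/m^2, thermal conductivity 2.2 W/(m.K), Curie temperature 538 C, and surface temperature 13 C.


T_Curie - T_surf = 538 - 13 = 525 C
Convert q to W/m^2: 66.4 mW/m^2 = 0.0664 W/m^2
d = 525 * 2.2 / 0.0664 = 17394.58 m

17394.58


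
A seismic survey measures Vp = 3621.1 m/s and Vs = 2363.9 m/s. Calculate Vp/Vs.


Vp/Vs = 3621.1 / 2363.9
= 1.5318

1.5318


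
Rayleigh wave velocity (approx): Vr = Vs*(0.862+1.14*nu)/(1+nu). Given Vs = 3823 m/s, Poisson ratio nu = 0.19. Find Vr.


Numerator factor = 0.862 + 1.14*0.19 = 1.0786
Denominator = 1 + 0.19 = 1.19
Vr = 3823 * 1.0786 / 1.19 = 3465.12 m/s

3465.12


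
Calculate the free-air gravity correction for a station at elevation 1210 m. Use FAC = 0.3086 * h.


FAC = 0.3086 * h
= 0.3086 * 1210
= 373.406 mGal

373.406


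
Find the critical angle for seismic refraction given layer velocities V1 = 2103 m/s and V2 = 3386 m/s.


V1/V2 = 2103/3386 = 0.621087
theta_c = arcsin(0.621087) = 38.3955 degrees

38.3955


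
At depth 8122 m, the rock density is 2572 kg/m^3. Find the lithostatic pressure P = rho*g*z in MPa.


P = rho * g * z / 1e6
= 2572 * 9.81 * 8122 / 1e6
= 204928781.04 / 1e6
= 204.9288 MPa

204.9288


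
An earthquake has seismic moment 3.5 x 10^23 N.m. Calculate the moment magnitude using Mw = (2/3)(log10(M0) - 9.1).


log10(M0) = log10(3.5 x 10^23) = 23.5441
Mw = 2/3 * (23.5441 - 9.1)
= 2/3 * 14.4441
= 9.63

9.63


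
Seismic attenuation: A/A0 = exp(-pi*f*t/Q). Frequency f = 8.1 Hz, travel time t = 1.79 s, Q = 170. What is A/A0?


pi*f*t/Q = pi*8.1*1.79/170 = 0.267941
A/A0 = exp(-0.267941) = 0.764953

0.764953


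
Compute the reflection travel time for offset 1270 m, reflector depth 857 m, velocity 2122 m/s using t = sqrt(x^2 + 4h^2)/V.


x^2 + 4h^2 = 1270^2 + 4*857^2 = 1612900 + 2937796 = 4550696
sqrt(4550696) = 2133.236
t = 2133.236 / 2122 = 1.0053 s

1.0053


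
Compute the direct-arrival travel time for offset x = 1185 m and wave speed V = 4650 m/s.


t = x / V
= 1185 / 4650
= 0.2548 s

0.2548


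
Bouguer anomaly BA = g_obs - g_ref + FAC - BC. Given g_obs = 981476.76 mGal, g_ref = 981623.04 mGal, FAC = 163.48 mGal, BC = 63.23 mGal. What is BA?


BA = g_obs - g_ref + FAC - BC
= 981476.76 - 981623.04 + 163.48 - 63.23
= -46.03 mGal

-46.03


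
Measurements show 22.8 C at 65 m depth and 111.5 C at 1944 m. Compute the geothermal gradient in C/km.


dT = 111.5 - 22.8 = 88.7 C
dz = 1944 - 65 = 1879 m
gradient = dT/dz * 1000 = 88.7/1879 * 1000 = 47.206 C/km

47.206


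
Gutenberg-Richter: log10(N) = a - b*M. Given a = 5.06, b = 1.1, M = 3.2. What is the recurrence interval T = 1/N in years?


log10(N) = 5.06 - 1.1*3.2 = 1.54
N = 10^1.54 = 34.673685
T = 1/N = 1/34.673685 = 0.0288 years

0.0288


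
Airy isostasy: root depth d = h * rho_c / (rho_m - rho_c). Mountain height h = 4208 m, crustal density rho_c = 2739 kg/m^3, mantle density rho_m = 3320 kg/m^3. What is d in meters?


rho_m - rho_c = 3320 - 2739 = 581
d = 4208 * 2739 / 581
= 11525712 / 581
= 19837.71 m

19837.71


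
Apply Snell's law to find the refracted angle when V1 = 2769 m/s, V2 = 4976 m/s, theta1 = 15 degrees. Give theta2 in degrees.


sin(theta1) = sin(15 deg) = 0.258819
sin(theta2) = V2/V1 * sin(theta1) = 4976/2769 * 0.258819 = 0.465108
theta2 = arcsin(0.465108) = 27.7172 degrees

27.7172


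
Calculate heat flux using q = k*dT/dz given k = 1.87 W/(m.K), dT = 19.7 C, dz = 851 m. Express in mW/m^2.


q = k * dT / dz * 1000
= 1.87 * 19.7 / 851 * 1000
= 0.043289 * 1000
= 43.2891 mW/m^2

43.2891


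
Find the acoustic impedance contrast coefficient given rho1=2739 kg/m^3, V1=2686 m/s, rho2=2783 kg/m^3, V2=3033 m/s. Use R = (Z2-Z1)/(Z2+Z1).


Z1 = 2739 * 2686 = 7356954
Z2 = 2783 * 3033 = 8440839
R = (8440839 - 7356954) / (8440839 + 7356954) = 1083885 / 15797793 = 0.0686

0.0686


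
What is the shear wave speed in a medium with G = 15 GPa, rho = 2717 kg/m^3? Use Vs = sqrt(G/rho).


Convert G to Pa: G = 15e9 Pa
Compute G/rho = 15e9 / 2717 = 5520794.9945
Vs = sqrt(5520794.9945) = 2349.64 m/s

2349.64


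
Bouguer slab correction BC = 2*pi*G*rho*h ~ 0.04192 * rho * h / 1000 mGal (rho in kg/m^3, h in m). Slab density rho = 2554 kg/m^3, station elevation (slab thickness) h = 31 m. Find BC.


BC = 0.04192 * rho * h / 1000
= 0.04192 * 2554 * 31 / 1000
= 3.319 mGal

3.319


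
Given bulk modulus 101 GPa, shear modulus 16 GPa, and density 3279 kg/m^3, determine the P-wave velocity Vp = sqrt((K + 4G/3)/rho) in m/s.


First compute the effective modulus:
K + 4G/3 = 101e9 + 4*16e9/3 = 122333333333.33 Pa
Then divide by density:
122333333333.33 / 3279 = 37308122.395 Pa/(kg/m^3)
Take the square root:
Vp = sqrt(37308122.395) = 6108.04 m/s

6108.04


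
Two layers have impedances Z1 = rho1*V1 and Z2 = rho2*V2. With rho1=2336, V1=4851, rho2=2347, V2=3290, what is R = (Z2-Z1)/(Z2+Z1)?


Z1 = 2336 * 4851 = 11331936
Z2 = 2347 * 3290 = 7721630
R = (7721630 - 11331936) / (7721630 + 11331936) = -3610306 / 19053566 = -0.1895

-0.1895


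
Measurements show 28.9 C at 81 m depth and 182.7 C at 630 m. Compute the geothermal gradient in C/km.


dT = 182.7 - 28.9 = 153.8 C
dz = 630 - 81 = 549 m
gradient = dT/dz * 1000 = 153.8/549 * 1000 = 280.1457 C/km

280.1457


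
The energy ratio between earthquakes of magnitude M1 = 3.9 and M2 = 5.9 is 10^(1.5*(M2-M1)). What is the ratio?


M2 - M1 = 5.9 - 3.9 = 2.0
1.5 * 2.0 = 3.0
ratio = 10^3.0 = 1000.0

1000.0


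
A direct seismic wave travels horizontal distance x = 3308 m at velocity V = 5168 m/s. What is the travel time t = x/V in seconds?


t = x / V
= 3308 / 5168
= 0.6401 s

0.6401


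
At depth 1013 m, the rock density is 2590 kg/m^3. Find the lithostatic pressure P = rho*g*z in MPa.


P = rho * g * z / 1e6
= 2590 * 9.81 * 1013 / 1e6
= 25738202.7 / 1e6
= 25.7382 MPa

25.7382


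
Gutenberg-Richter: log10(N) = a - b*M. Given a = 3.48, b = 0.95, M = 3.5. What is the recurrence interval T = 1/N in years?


log10(N) = 3.48 - 0.95*3.5 = 0.155
N = 10^0.155 = 1.428894
T = 1/N = 1/1.428894 = 0.6998 years

0.6998


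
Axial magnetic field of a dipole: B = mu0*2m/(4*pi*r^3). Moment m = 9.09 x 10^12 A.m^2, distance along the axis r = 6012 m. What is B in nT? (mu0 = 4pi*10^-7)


m = 9.09 x 10^12 = 9090000000000 A.m^2
2m = 18180000000000 A.m^2
r^3 = 6012^3 = 217298593728
B = (4pi*10^-7) * 18180000000000 / (4*pi * 217298593728) * 1e9
= 22845661.776905 / 2730654662765.11 * 1e9
= 8366.368 nT

8366.368


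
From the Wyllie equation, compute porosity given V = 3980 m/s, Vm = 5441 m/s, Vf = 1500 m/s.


1/V - 1/Vm = 1/3980 - 1/5441 = 6.747e-05
1/Vf - 1/Vm = 1/1500 - 1/5441 = 0.00048288
phi = 6.747e-05 / 0.00048288 = 0.1397

0.1397
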